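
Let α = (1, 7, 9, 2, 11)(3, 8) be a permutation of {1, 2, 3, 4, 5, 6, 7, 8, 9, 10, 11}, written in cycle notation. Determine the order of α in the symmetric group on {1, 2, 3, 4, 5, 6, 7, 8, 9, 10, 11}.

The cycle type of α is (5, 2, 1, 1, 1, 1).
The order is lcm(5, 2) = 10.

10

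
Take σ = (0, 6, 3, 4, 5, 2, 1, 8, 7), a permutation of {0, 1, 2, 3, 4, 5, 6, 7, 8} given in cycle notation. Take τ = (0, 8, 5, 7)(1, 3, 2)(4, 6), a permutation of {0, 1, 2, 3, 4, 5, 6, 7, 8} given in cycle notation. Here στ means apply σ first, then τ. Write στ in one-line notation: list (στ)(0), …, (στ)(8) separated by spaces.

(στ)(x) = τ(σ(x)). Computing each image: τ(σ(0)) = τ(6) = 4, τ(σ(1)) = τ(8) = 5, τ(σ(2)) = τ(1) = 3, τ(σ(3)) = τ(4) = 6, τ(σ(4)) = τ(5) = 7, τ(σ(5)) = τ(2) = 1, τ(σ(6)) = τ(3) = 2, τ(σ(7)) = τ(0) = 8, τ(σ(8)) = τ(7) = 0.
Hence στ = [4 5 3 6 7 1 2 8 0].

4 5 3 6 7 1 2 8 0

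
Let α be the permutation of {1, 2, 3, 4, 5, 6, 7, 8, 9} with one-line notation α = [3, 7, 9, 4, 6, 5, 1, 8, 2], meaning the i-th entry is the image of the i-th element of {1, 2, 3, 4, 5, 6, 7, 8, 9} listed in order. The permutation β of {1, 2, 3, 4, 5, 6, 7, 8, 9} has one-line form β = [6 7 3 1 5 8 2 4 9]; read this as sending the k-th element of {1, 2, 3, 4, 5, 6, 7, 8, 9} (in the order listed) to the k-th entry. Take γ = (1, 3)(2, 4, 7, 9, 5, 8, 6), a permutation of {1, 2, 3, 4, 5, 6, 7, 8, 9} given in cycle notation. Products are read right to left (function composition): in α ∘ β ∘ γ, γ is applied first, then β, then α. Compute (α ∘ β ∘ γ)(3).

(α ∘ β ∘ γ)(3) = α(β(γ(3))). γ(3) = 1, then β(1) = 6, then α(6) = 5, so the result is 5.

5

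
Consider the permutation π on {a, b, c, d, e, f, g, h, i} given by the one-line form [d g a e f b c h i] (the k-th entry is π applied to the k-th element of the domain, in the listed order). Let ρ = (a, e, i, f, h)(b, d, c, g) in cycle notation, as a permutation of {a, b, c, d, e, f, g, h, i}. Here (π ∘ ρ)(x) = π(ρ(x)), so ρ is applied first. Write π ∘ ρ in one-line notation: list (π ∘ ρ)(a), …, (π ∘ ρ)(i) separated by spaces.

f e c a i h g d b

(π ∘ ρ)(x) = π(ρ(x)). Computing each image: π(ρ(a)) = π(e) = f, π(ρ(b)) = π(d) = e, π(ρ(c)) = π(g) = c, π(ρ(d)) = π(c) = a, π(ρ(e)) = π(i) = i, π(ρ(f)) = π(h) = h, π(ρ(g)) = π(b) = g, π(ρ(h)) = π(a) = d, π(ρ(i)) = π(f) = b.
Hence π ∘ ρ = [f e c a i h g d b].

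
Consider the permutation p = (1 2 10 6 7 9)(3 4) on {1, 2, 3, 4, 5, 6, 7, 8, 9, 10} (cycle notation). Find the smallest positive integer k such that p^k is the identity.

6

The disjoint cycles have lengths 6, 2, 1, 1.
The order is lcm(6, 2) = 6.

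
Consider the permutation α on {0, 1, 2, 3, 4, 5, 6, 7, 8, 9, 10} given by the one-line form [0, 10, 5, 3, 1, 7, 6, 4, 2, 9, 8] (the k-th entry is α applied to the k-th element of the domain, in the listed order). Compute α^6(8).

10

Tracing 8 → 2 → … returns to 8 after 7 steps, so 8 lies in a 7-cycle (1, 10, 8, 2, 5, 7, 4).
Advancing 6 steps from 8: 8 → 2 → 5 → 7 → 4 → 1 → 10.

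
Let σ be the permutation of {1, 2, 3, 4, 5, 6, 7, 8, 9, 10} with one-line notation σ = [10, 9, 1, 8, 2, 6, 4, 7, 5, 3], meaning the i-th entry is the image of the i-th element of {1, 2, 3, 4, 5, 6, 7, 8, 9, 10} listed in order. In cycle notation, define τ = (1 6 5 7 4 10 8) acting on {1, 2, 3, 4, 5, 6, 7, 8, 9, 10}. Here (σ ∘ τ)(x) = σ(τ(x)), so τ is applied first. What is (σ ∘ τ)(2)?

(σ ∘ τ)(2) = σ(τ(2)). τ(2) = 2, then σ(2) = 9. So (σ ∘ τ)(2) = 9.

9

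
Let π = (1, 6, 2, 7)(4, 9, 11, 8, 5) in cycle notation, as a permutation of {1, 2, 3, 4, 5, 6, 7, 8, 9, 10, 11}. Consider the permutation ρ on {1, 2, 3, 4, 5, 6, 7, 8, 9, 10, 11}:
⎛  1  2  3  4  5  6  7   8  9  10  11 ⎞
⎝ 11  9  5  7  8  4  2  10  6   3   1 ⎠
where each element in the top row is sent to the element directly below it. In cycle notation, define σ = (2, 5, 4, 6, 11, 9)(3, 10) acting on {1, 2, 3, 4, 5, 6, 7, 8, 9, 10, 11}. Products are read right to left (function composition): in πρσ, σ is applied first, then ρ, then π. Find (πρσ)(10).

4

Chase 10: σ(10) = 3; ρ(3) = 5; π(5) = 4. Hence (πρσ)(10) = 4.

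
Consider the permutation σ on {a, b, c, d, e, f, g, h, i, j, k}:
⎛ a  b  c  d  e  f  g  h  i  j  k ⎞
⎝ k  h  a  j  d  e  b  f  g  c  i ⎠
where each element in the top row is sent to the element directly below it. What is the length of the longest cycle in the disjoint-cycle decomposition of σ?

11

Decomposing into disjoint cycles gives (a, k, i, g, b, h, f, e, d, j, c); the longest has length 11.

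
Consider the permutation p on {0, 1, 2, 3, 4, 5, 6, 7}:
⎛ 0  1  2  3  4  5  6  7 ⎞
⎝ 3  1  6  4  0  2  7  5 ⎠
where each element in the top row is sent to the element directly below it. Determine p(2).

6

The entry below 2 in the array is 6, so p(2) = 6.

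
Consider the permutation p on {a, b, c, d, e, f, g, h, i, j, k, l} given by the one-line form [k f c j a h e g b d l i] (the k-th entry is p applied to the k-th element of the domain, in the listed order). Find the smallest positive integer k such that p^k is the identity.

18

Decomposing into disjoint cycles gives cycle lengths 9, 2, 1.
The order of p is the least common multiple of its cycle lengths: lcm(9, 2) = 18.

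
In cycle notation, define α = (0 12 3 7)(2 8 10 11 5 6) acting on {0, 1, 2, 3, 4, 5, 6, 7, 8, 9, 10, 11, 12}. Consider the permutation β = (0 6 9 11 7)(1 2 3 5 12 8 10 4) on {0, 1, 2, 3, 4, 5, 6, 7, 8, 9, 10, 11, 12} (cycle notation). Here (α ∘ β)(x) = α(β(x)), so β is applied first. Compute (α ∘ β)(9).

5

First apply β: β(9) = 11, then α(11) = 5. Thus (α ∘ β)(9) = 5.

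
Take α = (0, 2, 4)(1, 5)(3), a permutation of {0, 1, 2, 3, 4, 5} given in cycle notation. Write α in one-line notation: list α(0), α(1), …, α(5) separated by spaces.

Each element maps to the next entry in its cycle (wrapping to the front): 0→2, 1→5, 2→4, 3→3, 4→0, 5→1.
Listing these in domain order gives 2 5 4 3 0 1.

2 5 4 3 0 1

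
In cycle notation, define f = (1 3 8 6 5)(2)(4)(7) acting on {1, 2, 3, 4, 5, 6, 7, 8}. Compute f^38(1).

1 lies in the 5-cycle (1 3 8 6 5).
Powers repeat with period 5 on this cycle, and 38 mod 5 = 3, so f^38(1) = f^3(1).
Stepping 3 places around the cycle: 1 → 3 → 8 → 6.

6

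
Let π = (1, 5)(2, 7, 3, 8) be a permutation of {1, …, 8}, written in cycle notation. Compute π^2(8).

8 lies in the 4-cycle (2, 7, 3, 8).
Stepping 2 places around the cycle: 8 → 2 → 7.

7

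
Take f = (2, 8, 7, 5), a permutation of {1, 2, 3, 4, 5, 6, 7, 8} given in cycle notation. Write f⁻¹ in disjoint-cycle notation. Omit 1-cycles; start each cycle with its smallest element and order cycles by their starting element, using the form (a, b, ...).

(2, 5, 7, 8)

The inverse reverses each cycle.
After reversing and putting each cycle's least element first, f⁻¹ = (2, 5, 7, 8).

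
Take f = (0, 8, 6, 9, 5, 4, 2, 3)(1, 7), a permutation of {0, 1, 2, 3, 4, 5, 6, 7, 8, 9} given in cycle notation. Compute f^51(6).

6 lies in the 8-cycle (0, 8, 6, 9, 5, 4, 2, 3).
Since the cycle has length 8, f^51 acts on it the same as f^3 (51 mod 8 = 3).
Advancing 3 steps from 6: 6 → 9 → 5 → 4.

4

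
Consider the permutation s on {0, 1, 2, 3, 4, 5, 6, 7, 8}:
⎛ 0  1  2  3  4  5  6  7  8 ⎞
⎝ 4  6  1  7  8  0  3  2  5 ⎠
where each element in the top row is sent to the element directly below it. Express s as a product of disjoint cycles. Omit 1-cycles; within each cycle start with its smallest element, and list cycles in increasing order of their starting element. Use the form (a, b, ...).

(0, 4, 8, 5)(1, 6, 3, 7, 2)

Iterating s from 0 gives 0 → 4 → 8 → 5 → 0; that is the 4-cycle (0, 4, 8, 5).
Continuing from each remaining unvisited element yields (0, 4, 8, 5)(1, 6, 3, 7, 2).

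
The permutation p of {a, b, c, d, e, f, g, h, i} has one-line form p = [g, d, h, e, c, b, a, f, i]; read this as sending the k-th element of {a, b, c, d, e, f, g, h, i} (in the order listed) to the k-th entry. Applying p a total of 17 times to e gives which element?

d

Tracing e → c → … returns to e after 6 steps, so e lies in a 6-cycle (b d e c h f).
On a 6-cycle, p^6 is the identity, so p^17 = p^5 there (17 ≡ 5 mod 6).
Advancing 5 steps from e: e → c → h → f → b → d.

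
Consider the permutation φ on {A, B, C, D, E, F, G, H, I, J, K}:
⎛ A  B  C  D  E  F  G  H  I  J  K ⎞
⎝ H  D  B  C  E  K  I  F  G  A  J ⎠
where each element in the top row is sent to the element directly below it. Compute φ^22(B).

Tracing B → D → … returns to B after 3 steps, so B lies in a 3-cycle (B, D, C).
Powers repeat with period 3 on this cycle, and 22 mod 3 = 1, so φ^22(B) = φ^1(B).
Stepping 1 place around the cycle: B → D.

D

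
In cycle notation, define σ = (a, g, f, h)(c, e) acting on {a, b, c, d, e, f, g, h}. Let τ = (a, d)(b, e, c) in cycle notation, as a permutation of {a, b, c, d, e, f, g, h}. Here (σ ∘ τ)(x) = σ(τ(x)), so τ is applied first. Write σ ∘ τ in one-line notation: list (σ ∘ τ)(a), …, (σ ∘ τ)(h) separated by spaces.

(σ ∘ τ)(x) = σ(τ(x)). Computing each image: σ(τ(a)) = σ(d) = d, σ(τ(b)) = σ(e) = c, σ(τ(c)) = σ(b) = b, σ(τ(d)) = σ(a) = g, σ(τ(e)) = σ(c) = e, σ(τ(f)) = σ(f) = h, σ(τ(g)) = σ(g) = f, σ(τ(h)) = σ(h) = a.
Hence σ ∘ τ = [d c b g e h f a].

d c b g e h f a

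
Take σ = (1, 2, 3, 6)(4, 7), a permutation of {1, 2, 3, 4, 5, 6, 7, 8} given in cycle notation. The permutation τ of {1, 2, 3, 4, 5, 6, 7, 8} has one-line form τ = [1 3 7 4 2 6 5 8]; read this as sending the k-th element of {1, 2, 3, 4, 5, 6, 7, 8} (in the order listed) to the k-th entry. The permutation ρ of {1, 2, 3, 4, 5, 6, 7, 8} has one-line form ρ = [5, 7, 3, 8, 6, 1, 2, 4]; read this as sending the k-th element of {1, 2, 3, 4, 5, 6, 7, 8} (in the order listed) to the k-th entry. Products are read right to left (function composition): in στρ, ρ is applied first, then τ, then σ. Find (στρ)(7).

6

Apply the permutations in order: ρ(7) = 2, then τ(2) = 3, then σ(3) = 6. So (στρ)(7) = 6.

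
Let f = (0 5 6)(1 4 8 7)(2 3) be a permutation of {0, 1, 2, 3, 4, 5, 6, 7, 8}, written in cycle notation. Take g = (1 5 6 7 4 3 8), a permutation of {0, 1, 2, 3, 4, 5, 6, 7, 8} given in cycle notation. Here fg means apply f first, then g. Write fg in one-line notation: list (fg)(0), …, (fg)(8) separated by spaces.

For each element, apply f then g: 0 → 5 → 6; 1 → 4 → 3; 2 → 3 → 8; 3 → 2 → 2; 4 → 8 → 1; 5 → 6 → 7; 6 → 0 → 0; 7 → 1 → 5; 8 → 7 → 4.
So fg in one-line form is 6 3 8 2 1 7 0 5 4.

6 3 8 2 1 7 0 5 4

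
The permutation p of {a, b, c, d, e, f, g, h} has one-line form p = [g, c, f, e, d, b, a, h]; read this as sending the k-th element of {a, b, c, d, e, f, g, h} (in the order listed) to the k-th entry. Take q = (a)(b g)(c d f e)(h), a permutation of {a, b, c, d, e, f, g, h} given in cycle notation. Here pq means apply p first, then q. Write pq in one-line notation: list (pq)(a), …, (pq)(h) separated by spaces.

b d e c f g a h

(pq)(x) = q(p(x)). Computing each image: q(p(a)) = q(g) = b, q(p(b)) = q(c) = d, q(p(c)) = q(f) = e, q(p(d)) = q(e) = c, q(p(e)) = q(d) = f, q(p(f)) = q(b) = g, q(p(g)) = q(a) = a, q(p(h)) = q(h) = h.
Hence pq = [b d e c f g a h].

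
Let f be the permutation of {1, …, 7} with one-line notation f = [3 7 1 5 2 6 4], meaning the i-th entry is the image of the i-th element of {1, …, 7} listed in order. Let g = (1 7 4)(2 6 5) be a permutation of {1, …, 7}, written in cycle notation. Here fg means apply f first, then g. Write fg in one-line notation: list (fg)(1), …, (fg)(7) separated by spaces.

3 4 7 2 6 5 1

For each element, apply f then g: 1 → 3 → 3; 2 → 7 → 4; 3 → 1 → 7; 4 → 5 → 2; 5 → 2 → 6; 6 → 6 → 5; 7 → 4 → 1.
Collecting the images, fg = [3 4 7 2 6 5 1].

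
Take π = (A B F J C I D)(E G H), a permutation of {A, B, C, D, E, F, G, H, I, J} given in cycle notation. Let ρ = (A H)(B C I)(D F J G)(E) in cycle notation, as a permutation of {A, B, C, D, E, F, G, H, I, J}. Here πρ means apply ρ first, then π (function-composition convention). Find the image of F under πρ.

C

(πρ)(F) = π(ρ(F)). ρ(F) = J, then π(J) = C. So (πρ)(F) = C.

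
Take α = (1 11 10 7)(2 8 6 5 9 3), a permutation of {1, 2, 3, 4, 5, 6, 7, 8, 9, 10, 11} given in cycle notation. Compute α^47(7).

7 lies in the 4-cycle (1 11 10 7).
On a 4-cycle, α^4 is the identity, so α^47 = α^3 there (47 ≡ 3 mod 4).
Advancing 3 steps from 7: 7 → 1 → 11 → 10.

10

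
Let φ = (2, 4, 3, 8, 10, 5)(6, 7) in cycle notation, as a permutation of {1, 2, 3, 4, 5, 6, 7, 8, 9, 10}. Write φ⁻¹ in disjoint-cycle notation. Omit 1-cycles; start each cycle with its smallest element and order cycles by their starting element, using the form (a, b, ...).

(2, 5, 10, 8, 3, 4)(6, 7)

Inverting a permutation written in cycle notation just reverses the order within every cycle.
Reversing each cycle of φ and rotating so the smallest element leads gives (2, 5, 10, 8, 3, 4)(6, 7).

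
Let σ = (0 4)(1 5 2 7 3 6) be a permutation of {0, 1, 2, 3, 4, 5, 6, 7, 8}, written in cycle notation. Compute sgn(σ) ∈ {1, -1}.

The cycle lengths are 6, 2, 1.
A cycle of length ℓ contributes ℓ−1 transpositions, so σ is a product of 5 + 1 = 6 transpositions — even.

1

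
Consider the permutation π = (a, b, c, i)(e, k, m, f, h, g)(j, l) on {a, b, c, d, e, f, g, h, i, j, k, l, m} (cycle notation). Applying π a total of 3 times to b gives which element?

a

b lies in the 4-cycle (a, b, c, i).
Advancing 3 steps from b: b → c → i → a.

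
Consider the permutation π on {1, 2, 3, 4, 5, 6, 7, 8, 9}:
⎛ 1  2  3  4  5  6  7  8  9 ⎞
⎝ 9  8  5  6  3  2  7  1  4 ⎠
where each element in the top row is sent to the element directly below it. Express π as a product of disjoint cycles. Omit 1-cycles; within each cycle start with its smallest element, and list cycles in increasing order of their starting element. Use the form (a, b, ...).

Iterating π from 1 gives 1 → 9 → 4 → 6 → 2 → 8 → 1; that is the 6-cycle (1, 9, 4, 6, 2, 8).
Continuing from each remaining unvisited element yields (1, 9, 4, 6, 2, 8)(3, 5).

(1, 9, 4, 6, 2, 8)(3, 5)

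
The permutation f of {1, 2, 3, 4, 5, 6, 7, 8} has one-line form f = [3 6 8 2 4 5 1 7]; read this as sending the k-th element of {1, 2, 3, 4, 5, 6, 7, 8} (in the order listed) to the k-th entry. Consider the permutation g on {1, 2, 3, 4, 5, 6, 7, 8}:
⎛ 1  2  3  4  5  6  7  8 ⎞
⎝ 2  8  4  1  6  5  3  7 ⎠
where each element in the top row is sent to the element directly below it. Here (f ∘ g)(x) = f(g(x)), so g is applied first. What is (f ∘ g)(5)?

5

g(5) = 6, then f(6) = 5; composing gives (f ∘ g)(5) = 5.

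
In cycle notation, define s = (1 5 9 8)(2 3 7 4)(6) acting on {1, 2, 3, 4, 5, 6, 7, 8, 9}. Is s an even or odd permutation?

even

The cycle lengths are 4, 4, 1.
A cycle of length ℓ contributes ℓ−1 transpositions, so s is a product of 3 + 3 = 6 transpositions — even.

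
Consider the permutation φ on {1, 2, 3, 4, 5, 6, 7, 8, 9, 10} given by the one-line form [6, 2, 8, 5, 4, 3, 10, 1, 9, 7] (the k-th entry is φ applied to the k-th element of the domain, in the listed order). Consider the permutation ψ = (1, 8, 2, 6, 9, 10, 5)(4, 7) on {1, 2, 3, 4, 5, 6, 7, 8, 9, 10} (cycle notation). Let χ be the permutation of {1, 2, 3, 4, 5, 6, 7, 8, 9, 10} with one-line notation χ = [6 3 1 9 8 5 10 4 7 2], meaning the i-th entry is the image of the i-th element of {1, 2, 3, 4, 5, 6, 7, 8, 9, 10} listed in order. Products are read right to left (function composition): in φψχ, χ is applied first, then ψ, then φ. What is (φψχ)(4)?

7

(φψχ)(4) = φ(ψ(χ(4))). χ(4) = 9, then ψ(9) = 10, then φ(10) = 7, so the result is 7.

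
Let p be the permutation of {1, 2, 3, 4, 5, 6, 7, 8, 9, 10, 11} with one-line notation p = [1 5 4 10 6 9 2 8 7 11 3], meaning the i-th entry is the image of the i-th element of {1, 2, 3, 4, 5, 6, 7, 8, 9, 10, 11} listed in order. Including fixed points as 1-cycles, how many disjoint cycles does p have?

The cycle decomposition is (1)(2 5 6 9 7)(3 4 10 11)(8), which has 4 cycles (counting 1-cycles).

4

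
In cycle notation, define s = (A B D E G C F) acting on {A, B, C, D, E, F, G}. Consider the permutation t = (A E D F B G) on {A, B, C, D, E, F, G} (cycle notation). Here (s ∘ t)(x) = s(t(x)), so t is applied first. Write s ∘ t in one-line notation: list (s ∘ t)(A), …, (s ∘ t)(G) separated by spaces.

G C F A E D B

For each element, apply t then s: A → E → G; B → G → C; C → C → F; D → F → A; E → D → E; F → B → D; G → A → B.
So s ∘ t in one-line form is G C F A E D B.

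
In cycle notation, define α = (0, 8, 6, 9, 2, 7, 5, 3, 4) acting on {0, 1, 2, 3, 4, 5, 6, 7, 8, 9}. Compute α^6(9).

9 lies in the 9-cycle (0, 8, 6, 9, 2, 7, 5, 3, 4).
Stepping 6 places around the cycle: 9 → 2 → 7 → 5 → 3 → 4 → 0.

0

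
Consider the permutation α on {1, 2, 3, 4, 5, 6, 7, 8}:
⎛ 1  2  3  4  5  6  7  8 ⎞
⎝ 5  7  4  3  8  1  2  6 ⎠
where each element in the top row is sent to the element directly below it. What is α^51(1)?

6

Tracing 1 → 5 → … returns to 1 after 4 steps, so 1 lies in a 4-cycle (1, 5, 8, 6).
Since the cycle has length 4, α^51 acts on it the same as α^3 (51 mod 4 = 3).
Advancing 3 steps from 1: 1 → 5 → 8 → 6.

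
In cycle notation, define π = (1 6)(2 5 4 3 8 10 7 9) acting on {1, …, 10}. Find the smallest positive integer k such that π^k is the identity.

The cycle type of π is (8, 2).
The order of π is the least common multiple of its cycle lengths: lcm(8, 2) = 8.

8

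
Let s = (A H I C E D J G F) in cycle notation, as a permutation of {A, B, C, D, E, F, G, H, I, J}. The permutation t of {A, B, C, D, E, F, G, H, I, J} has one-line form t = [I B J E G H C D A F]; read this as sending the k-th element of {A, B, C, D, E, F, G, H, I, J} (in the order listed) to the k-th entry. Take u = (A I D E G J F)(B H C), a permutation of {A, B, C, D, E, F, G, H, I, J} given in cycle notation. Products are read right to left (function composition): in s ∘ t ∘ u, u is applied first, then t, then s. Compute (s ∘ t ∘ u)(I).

D

Apply the permutations in order: u(I) = D, then t(D) = E, then s(E) = D. So (s ∘ t ∘ u)(I) = D.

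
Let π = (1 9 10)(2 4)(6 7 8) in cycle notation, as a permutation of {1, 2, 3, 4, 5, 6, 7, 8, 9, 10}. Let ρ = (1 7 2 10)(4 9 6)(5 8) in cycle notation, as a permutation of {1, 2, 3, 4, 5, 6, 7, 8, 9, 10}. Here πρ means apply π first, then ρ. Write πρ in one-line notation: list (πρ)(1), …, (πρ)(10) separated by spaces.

For each element, apply π then ρ: 1 → 9 → 6; 2 → 4 → 9; 3 → 3 → 3; 4 → 2 → 10; 5 → 5 → 8; 6 → 7 → 2; 7 → 8 → 5; 8 → 6 → 4; 9 → 10 → 1; 10 → 1 → 7.
So πρ in one-line form is 6 9 3 10 8 2 5 4 1 7.

6 9 3 10 8 2 5 4 1 7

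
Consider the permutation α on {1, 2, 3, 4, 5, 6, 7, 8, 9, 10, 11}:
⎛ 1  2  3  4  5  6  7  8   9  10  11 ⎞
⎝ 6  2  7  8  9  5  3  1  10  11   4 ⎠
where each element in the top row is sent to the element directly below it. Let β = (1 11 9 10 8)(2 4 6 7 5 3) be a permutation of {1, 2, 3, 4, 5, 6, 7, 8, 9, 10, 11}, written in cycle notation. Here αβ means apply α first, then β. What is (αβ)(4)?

1

First apply α: α(4) = 8, then β(8) = 1. Thus (αβ)(4) = 1.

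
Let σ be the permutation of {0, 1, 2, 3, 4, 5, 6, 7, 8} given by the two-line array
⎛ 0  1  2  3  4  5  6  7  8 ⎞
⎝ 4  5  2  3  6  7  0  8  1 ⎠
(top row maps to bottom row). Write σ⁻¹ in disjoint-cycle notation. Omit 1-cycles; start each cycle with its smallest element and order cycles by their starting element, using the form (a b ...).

The cycle decomposition of σ is (0 4 6)(1 5 7 8).
Reversing each cycle (and rotating so the smallest element leads) gives σ⁻¹ = (0 6 4)(1 8 7 5).

(0 6 4)(1 8 7 5)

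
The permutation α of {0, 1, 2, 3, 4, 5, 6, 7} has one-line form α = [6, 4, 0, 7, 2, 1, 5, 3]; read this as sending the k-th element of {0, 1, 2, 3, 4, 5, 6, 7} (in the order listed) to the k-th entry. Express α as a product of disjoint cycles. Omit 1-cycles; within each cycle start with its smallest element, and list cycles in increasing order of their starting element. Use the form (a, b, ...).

From 0: 0 → 6 → 5 → 1 → 4 → 2 → 0, closing the cycle (0, 6, 5, 1, 4, 2).
Repeating from the next unused element and collecting all non-trivial cycles gives (0, 6, 5, 1, 4, 2)(3, 7).

(0, 6, 5, 1, 4, 2)(3, 7)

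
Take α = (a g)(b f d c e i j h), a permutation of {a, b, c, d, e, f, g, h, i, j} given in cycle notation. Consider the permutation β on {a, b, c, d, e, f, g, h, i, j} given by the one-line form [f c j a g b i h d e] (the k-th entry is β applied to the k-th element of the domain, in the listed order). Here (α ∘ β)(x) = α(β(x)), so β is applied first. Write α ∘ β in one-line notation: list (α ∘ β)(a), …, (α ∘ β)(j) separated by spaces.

d e h g a f j b c i

Chase each element through β then α: a → f → d; b → c → e; c → j → h; d → a → g; e → g → a; f → b → f; g → i → j; h → h → b; i → d → c; j → e → i.
So α ∘ β in one-line form is d e h g a f j b c i.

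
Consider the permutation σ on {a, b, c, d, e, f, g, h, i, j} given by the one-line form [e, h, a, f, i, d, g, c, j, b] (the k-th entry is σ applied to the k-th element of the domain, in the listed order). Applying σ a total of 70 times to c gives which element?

Tracing c → a → … returns to c after 7 steps, so c lies in a 7-cycle (a e i j b h c).
Powers repeat with period 7 on this cycle, and 70 mod 7 = 0, so σ^70(c) = σ^0(c).
So σ^70(c) = c.

c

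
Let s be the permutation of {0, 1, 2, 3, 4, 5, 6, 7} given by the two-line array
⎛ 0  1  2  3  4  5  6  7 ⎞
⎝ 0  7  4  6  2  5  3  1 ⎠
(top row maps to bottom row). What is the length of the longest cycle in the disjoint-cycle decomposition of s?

2

Decomposing into disjoint cycles gives (1 7)(2 4)(3 6); the longest has length 2.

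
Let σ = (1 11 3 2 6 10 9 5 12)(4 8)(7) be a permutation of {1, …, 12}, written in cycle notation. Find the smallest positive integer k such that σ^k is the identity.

The cycle type of σ is (9, 2, 1).
Since disjoint cycles commute, ord(σ) = lcm(9, 2) = 18.

18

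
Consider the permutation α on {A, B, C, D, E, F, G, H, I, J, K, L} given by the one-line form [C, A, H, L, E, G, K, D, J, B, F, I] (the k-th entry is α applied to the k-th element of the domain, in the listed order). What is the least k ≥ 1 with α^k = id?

24

Decomposing into disjoint cycles gives cycle lengths 8, 3, 1.
The order of α is the least common multiple of its cycle lengths: lcm(8, 3) = 24.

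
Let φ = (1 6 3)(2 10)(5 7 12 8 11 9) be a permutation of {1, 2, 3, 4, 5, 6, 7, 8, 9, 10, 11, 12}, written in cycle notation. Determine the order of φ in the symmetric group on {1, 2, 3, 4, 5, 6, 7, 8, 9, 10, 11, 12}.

The cycle type of φ is (6, 3, 2, 1).
The order is lcm(6, 3, 2) = 6.

6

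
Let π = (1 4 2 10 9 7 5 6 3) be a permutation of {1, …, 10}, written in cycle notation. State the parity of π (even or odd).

The cycle lengths are 9, 1.
A cycle of length ℓ contributes ℓ−1 transpositions, so π is a product of 8 transpositions — even.

even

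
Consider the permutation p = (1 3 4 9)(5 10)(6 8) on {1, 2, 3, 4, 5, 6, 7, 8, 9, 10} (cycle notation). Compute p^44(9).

9 lies in the 4-cycle (1 3 4 9).
Powers repeat with period 4 on this cycle, and 44 mod 4 = 0, so p^44(9) = p^0(9).
So p^44(9) = 9.

9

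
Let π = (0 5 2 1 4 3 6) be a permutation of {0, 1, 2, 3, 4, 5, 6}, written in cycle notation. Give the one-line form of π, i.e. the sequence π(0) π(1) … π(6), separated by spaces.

5 4 1 6 3 2 0

Image by image: 0↦5, 1↦4, 2↦1, 3↦6, 4↦3, 5↦2, 6↦0.
So the one-line form is 5 4 1 6 3 2 0.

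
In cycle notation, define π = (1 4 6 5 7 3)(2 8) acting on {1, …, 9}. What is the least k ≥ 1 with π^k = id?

The disjoint cycles have lengths 6, 2, 1.
The order of π is the least common multiple of its cycle lengths: lcm(6, 2) = 6.

6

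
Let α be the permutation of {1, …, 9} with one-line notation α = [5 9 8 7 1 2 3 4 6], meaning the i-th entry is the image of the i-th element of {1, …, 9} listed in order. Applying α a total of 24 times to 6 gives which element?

6

Tracing 6 → 2 → … returns to 6 after 3 steps, so 6 lies in a 3-cycle (2, 9, 6).
Since the cycle has length 3, α^24 acts on it the same as α^0 (24 mod 3 = 0).
So α^24(6) = 6.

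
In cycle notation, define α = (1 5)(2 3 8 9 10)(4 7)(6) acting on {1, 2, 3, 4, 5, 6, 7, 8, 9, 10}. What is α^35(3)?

3

3 lies in the 5-cycle (2 3 8 9 10).
Since the cycle has length 5, α^35 acts on it the same as α^0 (35 mod 5 = 0).
So α^35(3) = 3.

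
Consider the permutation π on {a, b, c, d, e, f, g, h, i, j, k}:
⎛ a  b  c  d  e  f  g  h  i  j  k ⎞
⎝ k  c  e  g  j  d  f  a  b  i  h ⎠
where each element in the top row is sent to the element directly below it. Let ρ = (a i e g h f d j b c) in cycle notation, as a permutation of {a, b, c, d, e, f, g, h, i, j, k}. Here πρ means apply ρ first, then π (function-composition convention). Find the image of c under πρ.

(πρ)(c) = π(ρ(c)). ρ(c) = a, then π(a) = k. So (πρ)(c) = k.

k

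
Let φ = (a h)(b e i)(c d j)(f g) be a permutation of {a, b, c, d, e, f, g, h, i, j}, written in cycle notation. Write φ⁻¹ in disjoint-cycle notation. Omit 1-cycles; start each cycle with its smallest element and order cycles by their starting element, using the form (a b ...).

(a h)(b i e)(c j d)(f g)

The inverse reverses each cycle.
After reversing and putting each cycle's least element first, φ⁻¹ = (a h)(b i e)(c j d)(f g).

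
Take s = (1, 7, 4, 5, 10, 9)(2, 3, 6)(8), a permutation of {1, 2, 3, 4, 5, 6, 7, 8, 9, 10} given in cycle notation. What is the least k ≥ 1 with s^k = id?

6

The disjoint cycles have lengths 6, 3, 1.
Since disjoint cycles commute, ord(s) = lcm(6, 3) = 6.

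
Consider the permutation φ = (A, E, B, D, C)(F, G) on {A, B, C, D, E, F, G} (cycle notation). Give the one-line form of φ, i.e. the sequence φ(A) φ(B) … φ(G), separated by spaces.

Image by image: A→E, B→D, C→A, D→C, E→B, F→G, G→F.
Listing these in domain order gives E D A C B G F.

E D A C B G F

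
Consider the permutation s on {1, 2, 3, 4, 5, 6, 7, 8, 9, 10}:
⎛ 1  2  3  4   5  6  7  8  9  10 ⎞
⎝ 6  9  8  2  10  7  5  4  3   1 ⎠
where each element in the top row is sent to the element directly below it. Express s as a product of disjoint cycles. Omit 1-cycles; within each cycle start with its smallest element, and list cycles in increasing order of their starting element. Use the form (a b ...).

(1 6 7 5 10)(2 9 3 8 4)

Start at 1 and follow images: 1 → 6 → 7 → 5 → 10 → 1, giving the cycle (1 6 7 5 10).
Continuing from each remaining unvisited element yields (1 6 7 5 10)(2 9 3 8 4).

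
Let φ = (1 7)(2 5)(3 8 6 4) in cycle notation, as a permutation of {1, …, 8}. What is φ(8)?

8 appears in (3 8 6 4); the next entry (wrapping around) is 6.

6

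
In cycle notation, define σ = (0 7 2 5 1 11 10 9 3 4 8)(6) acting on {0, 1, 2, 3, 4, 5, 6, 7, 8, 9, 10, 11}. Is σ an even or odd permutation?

even

The cycle lengths are 11, 1.
A cycle of length ℓ contributes ℓ−1 transpositions, so σ is a product of 10 transpositions — even.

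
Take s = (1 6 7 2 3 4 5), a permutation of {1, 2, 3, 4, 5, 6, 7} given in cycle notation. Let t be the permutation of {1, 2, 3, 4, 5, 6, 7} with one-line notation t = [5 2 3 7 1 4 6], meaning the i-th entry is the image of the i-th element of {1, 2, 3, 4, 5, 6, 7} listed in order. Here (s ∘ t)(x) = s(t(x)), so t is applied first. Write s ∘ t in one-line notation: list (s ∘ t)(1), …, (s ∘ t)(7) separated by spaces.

1 3 4 2 6 5 7

(s ∘ t)(x) = s(t(x)). Computing each image: s(t(1)) = s(5) = 1, s(t(2)) = s(2) = 3, s(t(3)) = s(3) = 4, s(t(4)) = s(7) = 2, s(t(5)) = s(1) = 6, s(t(6)) = s(4) = 5, s(t(7)) = s(6) = 7.
Hence s ∘ t = [1 3 4 2 6 5 7].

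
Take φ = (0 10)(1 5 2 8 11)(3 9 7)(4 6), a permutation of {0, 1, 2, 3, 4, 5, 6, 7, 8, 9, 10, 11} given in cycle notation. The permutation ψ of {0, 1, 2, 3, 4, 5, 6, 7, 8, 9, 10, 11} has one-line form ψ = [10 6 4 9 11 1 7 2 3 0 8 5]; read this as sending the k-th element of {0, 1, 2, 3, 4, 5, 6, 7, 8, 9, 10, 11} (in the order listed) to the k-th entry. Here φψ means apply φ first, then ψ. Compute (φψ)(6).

11

φ(6) = 4, then ψ(4) = 11; composing gives (φψ)(6) = 11.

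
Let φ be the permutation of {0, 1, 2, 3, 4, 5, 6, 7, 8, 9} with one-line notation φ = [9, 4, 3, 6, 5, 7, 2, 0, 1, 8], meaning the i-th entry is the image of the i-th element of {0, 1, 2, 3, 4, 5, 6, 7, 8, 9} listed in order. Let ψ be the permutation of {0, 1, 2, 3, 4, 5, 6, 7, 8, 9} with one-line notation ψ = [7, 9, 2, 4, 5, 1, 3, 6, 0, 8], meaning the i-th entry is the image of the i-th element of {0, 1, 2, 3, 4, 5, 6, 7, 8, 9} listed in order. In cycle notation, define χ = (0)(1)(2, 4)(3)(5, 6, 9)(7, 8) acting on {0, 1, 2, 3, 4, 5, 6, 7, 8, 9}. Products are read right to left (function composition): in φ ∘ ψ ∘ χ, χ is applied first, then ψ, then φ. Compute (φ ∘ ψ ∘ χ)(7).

Chase 7: χ(7) = 8; ψ(8) = 0; φ(0) = 9. Hence (φ ∘ ψ ∘ χ)(7) = 9.

9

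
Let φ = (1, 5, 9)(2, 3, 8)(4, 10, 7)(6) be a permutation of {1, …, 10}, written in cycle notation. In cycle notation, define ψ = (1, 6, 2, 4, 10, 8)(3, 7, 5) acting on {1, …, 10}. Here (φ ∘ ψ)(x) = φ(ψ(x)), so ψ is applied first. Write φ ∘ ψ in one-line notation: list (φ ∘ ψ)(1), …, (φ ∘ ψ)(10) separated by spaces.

6 10 4 7 8 3 9 5 1 2

(φ ∘ ψ)(x) = φ(ψ(x)). Computing each image: φ(ψ(1)) = φ(6) = 6, φ(ψ(2)) = φ(4) = 10, φ(ψ(3)) = φ(7) = 4, φ(ψ(4)) = φ(10) = 7, φ(ψ(5)) = φ(3) = 8, φ(ψ(6)) = φ(2) = 3, φ(ψ(7)) = φ(5) = 9, φ(ψ(8)) = φ(1) = 5, φ(ψ(9)) = φ(9) = 1, φ(ψ(10)) = φ(8) = 2.
Hence φ ∘ ψ = [6 10 4 7 8 3 9 5 1 2].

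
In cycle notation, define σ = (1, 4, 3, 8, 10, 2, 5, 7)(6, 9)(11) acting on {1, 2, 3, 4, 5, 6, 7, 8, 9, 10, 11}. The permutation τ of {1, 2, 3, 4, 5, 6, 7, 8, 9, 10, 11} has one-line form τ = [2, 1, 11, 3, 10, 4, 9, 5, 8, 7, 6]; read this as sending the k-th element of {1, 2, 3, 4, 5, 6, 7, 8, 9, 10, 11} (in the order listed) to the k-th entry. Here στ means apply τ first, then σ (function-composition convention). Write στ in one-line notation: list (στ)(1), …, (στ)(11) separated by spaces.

5 4 11 8 2 3 6 7 10 1 9

(στ)(x) = σ(τ(x)). Computing each image: σ(τ(1)) = σ(2) = 5, σ(τ(2)) = σ(1) = 4, σ(τ(3)) = σ(11) = 11, σ(τ(4)) = σ(3) = 8, σ(τ(5)) = σ(10) = 2, σ(τ(6)) = σ(4) = 3, σ(τ(7)) = σ(9) = 6, σ(τ(8)) = σ(5) = 7, σ(τ(9)) = σ(8) = 10, σ(τ(10)) = σ(7) = 1, σ(τ(11)) = σ(6) = 9.
Hence στ = [5 4 11 8 2 3 6 7 10 1 9].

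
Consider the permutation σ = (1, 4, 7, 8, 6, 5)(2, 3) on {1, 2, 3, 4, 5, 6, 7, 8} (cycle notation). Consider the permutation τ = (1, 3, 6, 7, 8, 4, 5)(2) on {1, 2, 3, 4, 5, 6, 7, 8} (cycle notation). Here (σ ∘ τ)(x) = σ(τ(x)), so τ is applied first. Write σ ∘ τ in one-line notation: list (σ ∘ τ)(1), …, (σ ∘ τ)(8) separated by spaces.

2 3 5 1 4 8 6 7

(σ ∘ τ)(x) = σ(τ(x)). Computing each image: σ(τ(1)) = σ(3) = 2, σ(τ(2)) = σ(2) = 3, σ(τ(3)) = σ(6) = 5, σ(τ(4)) = σ(5) = 1, σ(τ(5)) = σ(1) = 4, σ(τ(6)) = σ(7) = 8, σ(τ(7)) = σ(8) = 6, σ(τ(8)) = σ(4) = 7.
Hence σ ∘ τ = [2 3 5 1 4 8 6 7].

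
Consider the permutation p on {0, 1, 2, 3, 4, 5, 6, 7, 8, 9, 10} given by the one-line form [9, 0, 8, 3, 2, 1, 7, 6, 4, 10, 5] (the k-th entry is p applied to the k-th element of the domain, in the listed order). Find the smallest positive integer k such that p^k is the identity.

30

The disjoint-cycle form of p has cycle lengths 5, 3, 2, 1.
The order of p is the least common multiple of its cycle lengths: lcm(5, 3, 2) = 30.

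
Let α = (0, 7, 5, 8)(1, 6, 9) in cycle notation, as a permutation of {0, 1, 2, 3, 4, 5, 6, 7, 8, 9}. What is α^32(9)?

9 lies in the 3-cycle (1, 6, 9).
Since the cycle has length 3, α^32 acts on it the same as α^2 (32 mod 3 = 2).
Advancing 2 steps from 9: 9 → 1 → 6.

6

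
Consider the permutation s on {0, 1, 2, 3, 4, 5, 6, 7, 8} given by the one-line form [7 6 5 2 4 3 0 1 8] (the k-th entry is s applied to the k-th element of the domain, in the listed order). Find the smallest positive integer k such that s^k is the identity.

12

The disjoint-cycle form of s has cycle lengths 4, 3, 1, 1.
Since disjoint cycles commute, ord(s) = lcm(4, 3) = 12.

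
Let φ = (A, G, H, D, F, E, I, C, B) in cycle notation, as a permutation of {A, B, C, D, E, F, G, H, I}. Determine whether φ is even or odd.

The cycle lengths are 9.
A cycle of length ℓ contributes ℓ−1 transpositions, so φ is a product of 8 transpositions — even.

even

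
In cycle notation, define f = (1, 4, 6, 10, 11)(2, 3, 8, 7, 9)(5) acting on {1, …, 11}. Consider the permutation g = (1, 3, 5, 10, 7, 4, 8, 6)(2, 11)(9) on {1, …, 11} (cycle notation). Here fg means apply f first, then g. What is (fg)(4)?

First apply f: f(4) = 6, then g(6) = 1. Thus (fg)(4) = 1.

1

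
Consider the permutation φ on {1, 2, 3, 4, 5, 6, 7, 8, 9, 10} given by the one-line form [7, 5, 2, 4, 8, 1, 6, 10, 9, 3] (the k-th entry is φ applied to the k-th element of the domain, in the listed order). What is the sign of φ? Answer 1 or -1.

1

In disjoint-cycle form the cycle lengths are 5, 3, 1, 1.
A cycle of length ℓ contributes ℓ−1 transpositions, so φ is a product of 4 + 2 = 6 transpositions — even.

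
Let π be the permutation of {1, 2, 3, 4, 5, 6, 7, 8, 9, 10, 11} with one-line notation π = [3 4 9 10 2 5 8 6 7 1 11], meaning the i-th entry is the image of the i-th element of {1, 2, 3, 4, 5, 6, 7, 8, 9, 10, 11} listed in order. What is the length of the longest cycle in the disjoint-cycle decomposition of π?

Decomposing into disjoint cycles gives (1 3 9 7 8 6 5 2 4 10); the longest has length 10.

10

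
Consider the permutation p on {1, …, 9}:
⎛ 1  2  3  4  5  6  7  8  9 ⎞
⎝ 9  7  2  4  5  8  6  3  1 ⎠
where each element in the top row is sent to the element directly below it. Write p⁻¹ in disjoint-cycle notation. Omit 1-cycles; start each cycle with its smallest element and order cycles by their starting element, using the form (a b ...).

First write p in disjoint cycles: (1 9)(2 7 6 8 3).
The inverse reverses every cycle; in canonical form, p⁻¹ = (1 9)(2 3 8 6 7).

(1 9)(2 3 8 6 7)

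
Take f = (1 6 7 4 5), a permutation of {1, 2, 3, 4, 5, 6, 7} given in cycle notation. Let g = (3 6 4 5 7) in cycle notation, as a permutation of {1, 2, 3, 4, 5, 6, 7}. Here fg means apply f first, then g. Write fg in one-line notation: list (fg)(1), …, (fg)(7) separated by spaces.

For each element, apply f then g: 1 → 6 → 4; 2 → 2 → 2; 3 → 3 → 6; 4 → 5 → 7; 5 → 1 → 1; 6 → 7 → 3; 7 → 4 → 5.
So fg in one-line form is 4 2 6 7 1 3 5.

4 2 6 7 1 3 5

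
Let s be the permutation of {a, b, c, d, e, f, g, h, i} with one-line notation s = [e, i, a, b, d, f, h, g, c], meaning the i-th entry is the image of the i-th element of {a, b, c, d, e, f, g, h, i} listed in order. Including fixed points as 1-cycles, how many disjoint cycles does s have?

3

The cycle decomposition is (a, e, d, b, i, c)(f)(g, h), which has 3 cycles (counting 1-cycles).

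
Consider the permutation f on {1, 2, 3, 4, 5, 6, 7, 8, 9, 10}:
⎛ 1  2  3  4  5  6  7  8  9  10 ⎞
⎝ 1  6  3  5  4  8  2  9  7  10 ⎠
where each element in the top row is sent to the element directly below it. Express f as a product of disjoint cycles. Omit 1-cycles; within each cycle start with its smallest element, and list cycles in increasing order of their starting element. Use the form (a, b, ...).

Start at 2 and follow images: 2 → 6 → 8 → 9 → 7 → 2, giving the cycle (2, 6, 8, 9, 7).
Continuing from each remaining unvisited element yields (2, 6, 8, 9, 7)(4, 5).

(2, 6, 8, 9, 7)(4, 5)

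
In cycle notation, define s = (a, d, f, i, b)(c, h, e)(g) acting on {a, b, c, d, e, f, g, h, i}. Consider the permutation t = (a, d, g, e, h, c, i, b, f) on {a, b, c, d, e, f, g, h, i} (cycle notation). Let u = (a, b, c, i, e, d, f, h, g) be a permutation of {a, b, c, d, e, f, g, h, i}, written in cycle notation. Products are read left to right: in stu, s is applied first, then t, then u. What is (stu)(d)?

Apply the permutations in order: s(d) = f, then t(f) = a, then u(a) = b. So (stu)(d) = b.

b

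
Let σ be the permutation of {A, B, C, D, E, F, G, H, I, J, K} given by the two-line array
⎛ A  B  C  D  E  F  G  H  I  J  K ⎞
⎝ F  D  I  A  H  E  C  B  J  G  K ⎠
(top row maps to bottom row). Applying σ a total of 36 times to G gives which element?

Tracing G → C → … returns to G after 4 steps, so G lies in a 4-cycle (C I J G).
On a 4-cycle, σ^4 is the identity, so σ^36 = σ^0 there (36 ≡ 0 mod 4).
So σ^36(G) = G.

G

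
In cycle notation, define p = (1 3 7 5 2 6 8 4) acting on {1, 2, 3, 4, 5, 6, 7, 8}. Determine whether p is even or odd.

odd

The cycle lengths are 8.
A cycle of length ℓ contributes ℓ−1 transpositions, so p is a product of 7 transpositions — odd.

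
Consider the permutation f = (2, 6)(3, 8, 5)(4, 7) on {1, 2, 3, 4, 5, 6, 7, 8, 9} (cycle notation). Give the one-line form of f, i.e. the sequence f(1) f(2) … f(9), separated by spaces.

1 6 8 7 3 2 4 5 9

Reading each image from the cycles: 1↦1, 2↦6, 3↦8, 4↦7, 5↦3, 6↦2, 7↦4, 8↦5, 9↦9.
Listing these in domain order gives 1 6 8 7 3 2 4 5 9.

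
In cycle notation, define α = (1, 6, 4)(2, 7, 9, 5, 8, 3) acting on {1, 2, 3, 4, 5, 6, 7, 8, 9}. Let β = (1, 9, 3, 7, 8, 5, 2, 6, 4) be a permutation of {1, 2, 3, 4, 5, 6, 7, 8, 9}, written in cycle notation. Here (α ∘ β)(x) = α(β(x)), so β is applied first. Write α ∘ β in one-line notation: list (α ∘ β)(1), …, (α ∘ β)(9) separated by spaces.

For each element, apply β then α: 1 → 9 → 5; 2 → 6 → 4; 3 → 7 → 9; 4 → 1 → 6; 5 → 2 → 7; 6 → 4 → 1; 7 → 8 → 3; 8 → 5 → 8; 9 → 3 → 2.
Collecting the images, α ∘ β = [5 4 9 6 7 1 3 8 2].

5 4 9 6 7 1 3 8 2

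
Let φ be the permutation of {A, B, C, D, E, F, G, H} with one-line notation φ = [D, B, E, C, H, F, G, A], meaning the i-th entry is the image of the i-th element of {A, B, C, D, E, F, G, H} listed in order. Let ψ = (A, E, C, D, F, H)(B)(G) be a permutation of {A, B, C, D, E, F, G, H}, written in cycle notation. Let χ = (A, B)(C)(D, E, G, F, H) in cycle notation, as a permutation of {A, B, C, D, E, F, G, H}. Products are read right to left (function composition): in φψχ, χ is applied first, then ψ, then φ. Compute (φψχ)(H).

Chase H: χ(H) = D; ψ(D) = F; φ(F) = F. Hence (φψχ)(H) = F.

F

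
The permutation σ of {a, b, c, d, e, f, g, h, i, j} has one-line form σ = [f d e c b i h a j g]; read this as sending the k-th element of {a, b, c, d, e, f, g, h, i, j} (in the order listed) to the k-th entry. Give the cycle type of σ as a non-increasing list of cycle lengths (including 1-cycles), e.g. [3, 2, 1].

[6, 4]

The disjoint cycles are (a f i j g h)(b d c e), with lengths 6, 4 in non-increasing order.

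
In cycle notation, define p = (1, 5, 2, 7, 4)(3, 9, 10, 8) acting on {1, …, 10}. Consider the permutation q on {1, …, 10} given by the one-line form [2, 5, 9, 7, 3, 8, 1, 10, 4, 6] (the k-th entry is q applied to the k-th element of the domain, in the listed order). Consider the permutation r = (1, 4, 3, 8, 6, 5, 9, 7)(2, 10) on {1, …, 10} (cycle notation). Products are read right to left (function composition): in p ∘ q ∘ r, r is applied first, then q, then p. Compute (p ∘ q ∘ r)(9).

5

Chase 9: r(9) = 7; q(7) = 1; p(1) = 5. Hence (p ∘ q ∘ r)(9) = 5.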